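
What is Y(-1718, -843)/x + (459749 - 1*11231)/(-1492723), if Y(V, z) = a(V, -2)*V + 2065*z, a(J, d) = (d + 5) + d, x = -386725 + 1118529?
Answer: -2929316499371/1092380662292 ≈ -2.6816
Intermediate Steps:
x = 731804
a(J, d) = 5 + 2*d (a(J, d) = (5 + d) + d = 5 + 2*d)
Y(V, z) = V + 2065*z (Y(V, z) = (5 + 2*(-2))*V + 2065*z = (5 - 4)*V + 2065*z = 1*V + 2065*z = V + 2065*z)
Y(-1718, -843)/x + (459749 - 1*11231)/(-1492723) = (-1718 + 2065*(-843))/731804 + (459749 - 1*11231)/(-1492723) = (-1718 - 1740795)*(1/731804) + (459749 - 11231)*(-1/1492723) = -1742513*1/731804 + 448518*(-1/1492723) = -1742513/731804 - 448518/1492723 = -2929316499371/1092380662292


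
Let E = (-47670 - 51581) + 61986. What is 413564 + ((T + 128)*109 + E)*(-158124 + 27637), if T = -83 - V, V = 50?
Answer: 4934127034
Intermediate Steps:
T = -133 (T = -83 - 1*50 = -83 - 50 = -133)
E = -37265 (E = -99251 + 61986 = -37265)
413564 + ((T + 128)*109 + E)*(-158124 + 27637) = 413564 + ((-133 + 128)*109 - 37265)*(-158124 + 27637) = 413564 + (-5*109 - 37265)*(-130487) = 413564 + (-545 - 37265)*(-130487) = 413564 - 37810*(-130487) = 413564 + 4933713470 = 4934127034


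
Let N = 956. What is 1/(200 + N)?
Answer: 1/1156 ≈ 0.00086505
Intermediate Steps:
1/(200 + N) = 1/(200 + 956) = 1/1156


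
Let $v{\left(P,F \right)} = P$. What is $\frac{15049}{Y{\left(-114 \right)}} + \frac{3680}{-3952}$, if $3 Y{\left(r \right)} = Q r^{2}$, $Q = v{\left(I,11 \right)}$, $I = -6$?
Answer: $- \frac{510277}{337896} \approx -1.5102$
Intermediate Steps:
$Q = -6$
$Y{\left(r \right)} = - 2 r^{2}$ ($Y{\left(r \right)} = \frac{\left(-6\right) r^{2}}{3} = - 2 r^{2}$)
$\frac{15049}{Y{\left(-114 \right)}} + \frac{3680}{-3952} = \frac{15049}{\left(-2\right) \left(-114\right)^{2}} + \frac{3680}{-3952} = \frac{15049}{\left(-2\right) 12996} + 3680 \left(- \frac{1}{3952}\right) = \frac{15049}{-25992} - \frac{230}{247} = 15049 \left(- \frac{1}{25992}\right) - \frac{230}{247} = - \frac{15049}{25992} - \frac{230}{247} = - \frac{510277}{337896}$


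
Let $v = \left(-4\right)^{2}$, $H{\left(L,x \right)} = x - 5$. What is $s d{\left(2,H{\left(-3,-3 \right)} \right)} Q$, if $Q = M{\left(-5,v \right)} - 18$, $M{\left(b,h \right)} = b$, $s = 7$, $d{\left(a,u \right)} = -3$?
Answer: $483$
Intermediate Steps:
$H{\left(L,x \right)} = -5 + x$
$v = 16$
$Q = -23$ ($Q = -5 - 18 = -23$)
$s d{\left(2,H{\left(-3,-3 \right)} \right)} Q = 7 \left(-3\right) \left(-23\right) = \left(-21\right) \left(-23\right) = 483$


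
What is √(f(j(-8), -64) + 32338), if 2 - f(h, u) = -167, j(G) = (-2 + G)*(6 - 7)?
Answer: √32507 ≈ 180.30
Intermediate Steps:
j(G) = 2 - G (j(G) = (-2 + G)*(-1) = 2 - G)
f(h, u) = 169 (f(h, u) = 2 - 1*(-167) = 2 + 167 = 169)
√(f(j(-8), -64) + 32338) = √(169 + 32338) = √32507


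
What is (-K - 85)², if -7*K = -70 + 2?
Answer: 439569/49 ≈ 8970.8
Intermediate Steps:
K = 68/7 (K = -(-70 + 2)/7 = -⅐*(-68) = 68/7 ≈ 9.7143)
(-K - 85)² = (-1*68/7 - 85)² = (-68/7 - 85)² = (-663/7)² = 439569/49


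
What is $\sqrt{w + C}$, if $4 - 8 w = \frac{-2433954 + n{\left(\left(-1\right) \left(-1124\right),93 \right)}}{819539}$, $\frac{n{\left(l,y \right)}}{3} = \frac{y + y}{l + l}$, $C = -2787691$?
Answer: $\frac{17 i \sqrt{107679984446906}}{105656} \approx 1669.6 i$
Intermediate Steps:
$n{\left(l,y \right)} = \frac{3 y}{l}$ ($n{\left(l,y \right)} = 3 \frac{y + y}{l + l} = 3 \frac{2 y}{2 l} = 3 \cdot 2 y \frac{1}{2 l} = 3 \frac{y}{l} = \frac{3 y}{l}$)
$w = \frac{17305691}{19863328}$ ($w = \frac{1}{2} - \frac{\left(-2433954 + 3 \cdot 93 \frac{1}{\left(-1\right) \left(-1124\right)}\right) \frac{1}{819539}}{8} = \frac{1}{2} - \frac{\left(-2433954 + 3 \cdot 93 \cdot \frac{1}{1124}\right) \frac{1}{819539}}{8} = \frac{1}{2} - \frac{\left(-2433954 + \frac{279}{1124}\right) \frac{1}{819539}}{8} = \frac{1}{2} - \frac{\left(- \frac{2735764017}{1124}\right) \frac{1}{819539}}{8} = \frac{1}{2} - - \frac{7374027}{19863328} = \frac{1}{2} + \frac{7374027}{19863328} = \frac{17305691}{19863328} \approx 0.87124$)
$\sqrt{w + C} = \sqrt{\frac{17305691}{19863328} - 2787691} = \sqrt{- \frac{55372803389957}{19863328}} = \frac{17 i \sqrt{107679984446906}}{105656}$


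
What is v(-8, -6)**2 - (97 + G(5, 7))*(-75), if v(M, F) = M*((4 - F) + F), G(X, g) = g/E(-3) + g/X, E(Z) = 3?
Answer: 8579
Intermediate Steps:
G(X, g) = g/3 + g/X
v(M, F) = 4*M (v(M, F) = M*4 = 4*M)
v(-8, -6)**2 - (97 + G(5, 7))*(-75) = (4*(-8))**2 - (97 + ((1/3)*7 + 7/5))*(-75) = (-32)**2 - (97 + (7/3 + 7*(1/5)))*(-75) = 1024 - (97 + (7/3 + 7/5))*(-75) = 1024 - (97 + 56/15)*(-75) = 1024 - 1511*(-75)/15 = 1024 - 1*(-7555) = 1024 + 7555 = 8579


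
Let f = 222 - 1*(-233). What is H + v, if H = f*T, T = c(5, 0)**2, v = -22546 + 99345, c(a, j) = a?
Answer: 88174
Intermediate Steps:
f = 455 (f = 222 + 233 = 455)
v = 76799
T = 25 (T = 5**2 = 25)
H = 11375 (H = 455*25 = 11375)
H + v = 11375 + 76799 = 88174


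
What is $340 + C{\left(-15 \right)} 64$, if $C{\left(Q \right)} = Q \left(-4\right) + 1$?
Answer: $4244$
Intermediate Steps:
$C{\left(Q \right)} = 1 - 4 Q$ ($C{\left(Q \right)} = - 4 Q + 1 = 1 - 4 Q$)
$340 + C{\left(-15 \right)} 64 = 340 + \left(1 - -60\right) 64 = 340 + \left(1 + 60\right) 64 = 340 + 61 \cdot 64 = 340 + 3904 = 4244$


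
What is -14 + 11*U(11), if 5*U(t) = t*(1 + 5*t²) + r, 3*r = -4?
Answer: 219724/15 ≈ 14648.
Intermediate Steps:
r = -4/3 (r = (⅓)*(-4) = -4/3 ≈ -1.3333)
U(t) = -4/15 + t*(1 + 5*t²)/5 (U(t) = (t*(1 + 5*t²) - 4/3)/5 = (-4/3 + t*(1 + 5*t²))/5 = -4/15 + t*(1 + 5*t²)/5)
-14 + 11*U(11) = -14 + 11*(-4/15 + 11³ + (⅕)*11) = -14 + 11*(-4/15 + 1331 + 11/5) = -14 + 11*(19994/15) = -14 + 219934/15 = 219724/15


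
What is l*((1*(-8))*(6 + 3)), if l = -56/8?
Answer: 504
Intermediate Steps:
l = -7 (l = -56*⅛ = -7)
l*((1*(-8))*(6 + 3)) = -7*1*(-8)*(6 + 3) = -(-56)*9 = -7*(-72) = 504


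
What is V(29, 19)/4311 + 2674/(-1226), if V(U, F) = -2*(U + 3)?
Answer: -5803039/2642643 ≈ -2.1959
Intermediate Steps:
V(U, F) = -6 - 2*U (V(U, F) = -2*(3 + U) = -6 - 2*U)
V(29, 19)/4311 + 2674/(-1226) = (-6 - 2*29)/4311 + 2674/(-1226) = (-6 - 58)*(1/4311) + 2674*(-1/1226) = -64*1/4311 - 1337/613 = -64/4311 - 1337/613 = -5803039/2642643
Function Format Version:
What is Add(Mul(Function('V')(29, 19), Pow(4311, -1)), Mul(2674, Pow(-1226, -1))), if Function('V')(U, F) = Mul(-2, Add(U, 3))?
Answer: Rational(-5803039, 2642643) ≈ -2.1959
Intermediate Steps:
Function('V')(U, F) = Add(-6, Mul(-2, U)) (Function('V')(U, F) = Mul(-2, Add(3, U)) = Add(-6, Mul(-2, U)))
Add(Mul(Function('V')(29, 19), Pow(4311, -1)), Mul(2674, Pow(-1226, -1))) = Add(Mul(Add(-6, Mul(-2, 29)), Pow(4311, -1)), Mul(2674, Pow(-1226, -1))) = Add(Mul(Add(-6, -58), Rational(1, 4311)), Mul(2674, Rational(-1, 1226))) = Add(Mul(-64, Rational(1, 4311)), Rational(-1337, 613)) = Add(Rational(-64, 4311), Rational(-1337, 613)) = Rational(-5803039, 2642643)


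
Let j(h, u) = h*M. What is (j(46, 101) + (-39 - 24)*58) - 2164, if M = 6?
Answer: -5542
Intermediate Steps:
j(h, u) = 6*h (j(h, u) = h*6 = 6*h)
(j(46, 101) + (-39 - 24)*58) - 2164 = (6*46 + (-39 - 24)*58) - 2164 = (276 - 63*58) - 2164 = (276 - 3654) - 2164 = -3378 - 2164 = -5542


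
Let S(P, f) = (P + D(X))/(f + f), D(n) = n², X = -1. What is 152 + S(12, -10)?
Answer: 3027/20 ≈ 151.35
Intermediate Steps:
S(P, f) = (1 + P)/(2*f) (S(P, f) = (P + (-1)²)/(f + f) = (P + 1)/((2*f)) = (1 + P)*(1/(2*f)) = (1 + P)/(2*f))
152 + S(12, -10) = 152 + (½)*(1 + 12)/(-10) = 152 + (½)*(-⅒)*13 = 152 - 13/20 = 3027/20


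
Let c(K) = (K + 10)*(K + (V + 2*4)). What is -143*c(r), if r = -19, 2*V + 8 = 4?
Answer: -16731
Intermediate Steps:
V = -2 (V = -4 + (½)*4 = -4 + 2 = -2)
c(K) = (6 + K)*(10 + K) (c(K) = (K + 10)*(K + (-2 + 2*4)) = (10 + K)*(K + (-2 + 8)) = (10 + K)*(K + 6) = (10 + K)*(6 + K) = (6 + K)*(10 + K))
-143*c(r) = -143*(60 + (-19)² + 16*(-19)) = -143*(60 + 361 - 304) = -143*117 = -16731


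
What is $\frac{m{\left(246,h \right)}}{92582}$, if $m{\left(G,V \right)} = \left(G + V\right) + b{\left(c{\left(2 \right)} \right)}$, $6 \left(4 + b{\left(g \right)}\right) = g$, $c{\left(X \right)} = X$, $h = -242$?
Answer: $\frac{1}{277746} \approx 3.6004 \cdot 10^{-6}$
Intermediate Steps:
$b{\left(g \right)} = -4 + \frac{g}{6}$
$m{\left(G,V \right)} = - \frac{11}{3} + G + V$ ($m{\left(G,V \right)} = \left(G + V\right) + \left(-4 + \frac{1}{6} \cdot 2\right) = \left(G + V\right) + \left(-4 + \frac{1}{3}\right) = \left(G + V\right) - \frac{11}{3} = - \frac{11}{3} + G + V$)
$\frac{m{\left(246,h \right)}}{92582} = \frac{- \frac{11}{3} + 246 - 242}{92582} = \frac{1}{3} \cdot \frac{1}{92582} = \frac{1}{277746}$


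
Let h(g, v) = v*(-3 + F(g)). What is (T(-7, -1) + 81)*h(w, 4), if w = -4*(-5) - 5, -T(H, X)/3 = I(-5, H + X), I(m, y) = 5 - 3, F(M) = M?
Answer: 3600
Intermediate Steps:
I(m, y) = 2
T(H, X) = -6 (T(H, X) = -3*2 = -6)
w = 15 (w = 20 - 5 = 15)
h(g, v) = v*(-3 + g)
(T(-7, -1) + 81)*h(w, 4) = (-6 + 81)*(4*(-3 + 15)) = 75*(4*12) = 75*48 = 3600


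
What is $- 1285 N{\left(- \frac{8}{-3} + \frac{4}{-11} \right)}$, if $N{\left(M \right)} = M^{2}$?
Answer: $- \frac{7422160}{1089} \approx -6815.6$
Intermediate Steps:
$- 1285 N{\left(- \frac{8}{-3} + \frac{4}{-11} \right)} = - 1285 \left(- \frac{8}{-3} + \frac{4}{-11}\right)^{2} = - 1285 \left(\left(-8\right) \left(- \frac{1}{3}\right) + 4 \left(- \frac{1}{11}\right)\right)^{2} = - 1285 \left(\frac{8}{3} - \frac{4}{11}\right)^{2} = - 1285 \left(\frac{76}{33}\right)^{2} = \left(-1285\right) \frac{5776}{1089} = - \frac{7422160}{1089}$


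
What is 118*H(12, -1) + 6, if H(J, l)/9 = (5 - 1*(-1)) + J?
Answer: 19122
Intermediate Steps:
H(J, l) = 54 + 9*J (H(J, l) = 9*((5 - 1*(-1)) + J) = 9*((5 + 1) + J) = 9*(6 + J) = 54 + 9*J)
118*H(12, -1) + 6 = 118*(54 + 9*12) + 6 = 118*(54 + 108) + 6 = 118*162 + 6 = 19116 + 6 = 19122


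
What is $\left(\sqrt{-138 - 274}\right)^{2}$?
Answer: $-412$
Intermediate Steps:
$\left(\sqrt{-138 - 274}\right)^{2} = \left(\sqrt{-412}\right)^{2} = \left(2 i \sqrt{103}\right)^{2} = -412$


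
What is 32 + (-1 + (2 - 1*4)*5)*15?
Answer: -133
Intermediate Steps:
32 + (-1 + (2 - 1*4)*5)*15 = 32 + (-1 + (2 - 4)*5)*15 = 32 + (-1 - 2*5)*15 = 32 + (-1 - 10)*15 = 32 - 11*15 = 32 - 165 = -133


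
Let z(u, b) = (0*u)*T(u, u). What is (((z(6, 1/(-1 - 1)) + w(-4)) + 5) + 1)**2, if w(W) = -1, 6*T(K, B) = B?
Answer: 25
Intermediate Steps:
T(K, B) = B/6
z(u, b) = 0 (z(u, b) = (0*u)*(u/6) = 0*(u/6) = 0)
(((z(6, 1/(-1 - 1)) + w(-4)) + 5) + 1)**2 = (((0 - 1) + 5) + 1)**2 = ((-1 + 5) + 1)**2 = (4 + 1)**2 = 5**2 = 25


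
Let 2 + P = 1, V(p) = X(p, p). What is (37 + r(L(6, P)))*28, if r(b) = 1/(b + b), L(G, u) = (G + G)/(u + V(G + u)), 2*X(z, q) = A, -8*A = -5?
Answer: 99379/96 ≈ 1035.2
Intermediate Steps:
A = 5/8 (A = -1/8*(-5) = 5/8 ≈ 0.62500)
X(z, q) = 5/16 (X(z, q) = (1/2)*(5/8) = 5/16)
V(p) = 5/16
P = -1 (P = -2 + 1 = -1)
L(G, u) = 2*G/(5/16 + u) (L(G, u) = (G + G)/(u + 5/16) = (2*G)/(5/16 + u) = 2*G/(5/16 + u))
r(b) = 1/(2*b)
(37 + r(L(6, P)))*28 = (37 + 1/(2*((32*6/(5 + 16*(-1))))))*28 = (37 + 1/(2*((32*6/(5 - 16)))))*28 = (37 + 1/(2*((32*6/(-11)))))*28 = (37 + 1/(2*((32*6*(-1/11)))))*28 = (37 + 1/(2*(-192/11)))*28 = (37 + (1/2)*(-11/192))*28 = (37 - 11/384)*28 = (14197/384)*28 = 99379/96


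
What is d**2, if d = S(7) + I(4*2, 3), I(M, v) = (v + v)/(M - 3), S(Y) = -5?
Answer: 361/25 ≈ 14.440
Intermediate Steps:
I(M, v) = 2*v/(-3 + M) (I(M, v) = (2*v)/(-3 + M) = 2*v/(-3 + M))
d = -19/5 (d = -5 + 2*3/(-3 + 4*2) = -5 + 2*3/(-3 + 8) = -5 + 2*3/5 = -5 + 2*3*(1/5) = -5 + 6/5 = -19/5 ≈ -3.8000)
d**2 = (-19/5)**2 = 361/25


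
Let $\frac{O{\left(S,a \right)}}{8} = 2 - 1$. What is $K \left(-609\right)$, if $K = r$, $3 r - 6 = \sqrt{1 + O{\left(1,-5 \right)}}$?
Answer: $-1827$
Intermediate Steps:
$O{\left(S,a \right)} = 8$ ($O{\left(S,a \right)} = 8 \left(2 - 1\right) = 8 \cdot 1 = 8$)
$r = 3$ ($r = 2 + \frac{\sqrt{1 + 8}}{3} = 2 + \frac{\sqrt{9}}{3} = 2 + \frac{1}{3} \cdot 3 = 2 + 1 = 3$)
$K = 3$
$K \left(-609\right) = 3 \left(-609\right) = -1827$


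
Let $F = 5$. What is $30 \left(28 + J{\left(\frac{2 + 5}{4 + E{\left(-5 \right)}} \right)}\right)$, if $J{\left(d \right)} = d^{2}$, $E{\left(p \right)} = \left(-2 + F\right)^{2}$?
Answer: $\frac{143430}{169} \approx 848.7$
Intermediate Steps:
$E{\left(p \right)} = 9$ ($E{\left(p \right)} = \left(-2 + 5\right)^{2} = 3^{2} = 9$)
$30 \left(28 + J{\left(\frac{2 + 5}{4 + E{\left(-5 \right)}} \right)}\right) = 30 \left(28 + \left(\frac{2 + 5}{4 + 9}\right)^{2}\right) = 30 \left(28 + \left(\frac{7}{13}\right)^{2}\right) = 30 \left(28 + \frac{49}{169}\right) = 30 \cdot \frac{4781}{169} = \frac{143430}{169}$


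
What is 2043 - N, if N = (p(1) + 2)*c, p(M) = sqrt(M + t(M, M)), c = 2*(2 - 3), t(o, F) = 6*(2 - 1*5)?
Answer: 2047 + 2*I*sqrt(17) ≈ 2047.0 + 8.2462*I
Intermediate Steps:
t(o, F) = -18 (t(o, F) = 6*(2 - 5) = 6*(-3) = -18)
c = -2 (c = 2*(-1) = -2)
p(M) = sqrt(-18 + M) (p(M) = sqrt(M - 18) = sqrt(-18 + M))
N = -4 - 2*I*sqrt(17) (N = (sqrt(-18 + 1) + 2)*(-2) = (sqrt(-17) + 2)*(-2) = (I*sqrt(17) + 2)*(-2) = (2 + I*sqrt(17))*(-2) = -4 - 2*I*sqrt(17) ≈ -4.0 - 8.2462*I)
2043 - N = 2043 - (-4 - 2*I*sqrt(17)) = 2043 + (4 + 2*I*sqrt(17)) = 2047 + 2*I*sqrt(17)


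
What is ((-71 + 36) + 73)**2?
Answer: 1444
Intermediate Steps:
((-71 + 36) + 73)**2 = (-35 + 73)**2 = 38**2 = 1444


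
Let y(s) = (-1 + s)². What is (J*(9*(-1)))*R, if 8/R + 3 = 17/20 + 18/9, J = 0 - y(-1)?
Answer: -1920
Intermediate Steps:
J = -4 (J = 0 - (-1 - 1)² = 0 - 1*(-2)² = 0 - 1*4 = 0 - 4 = -4)
R = -160/3 (R = 8/(-3 + (17/20 + 18/9)) = 8/(-3 + (17*(1/20) + 18*(⅑))) = 8/(-3 + (17/20 + 2)) = 8/(-3 + 57/20) = 8/(-3/20) = 8*(-20/3) = -160/3 ≈ -53.333)
(J*(9*(-1)))*R = -36*(-1)*(-160/3) = -4*(-9)*(-160/3) = 36*(-160/3) = -1920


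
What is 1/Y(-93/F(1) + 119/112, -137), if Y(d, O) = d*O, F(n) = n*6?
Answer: 16/31647 ≈ 0.00050558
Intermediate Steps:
F(n) = 6*n
Y(d, O) = O*d
1/Y(-93/F(1) + 119/112, -137) = 1/(-137*(-93/(6*1) + 119/112)) = 1/(-137*(-93/6 + 119*(1/112))) = 1/(-137*(-93*⅙ + 17/16)) = 1/(-137*(-31/2 + 17/16)) = 1/(-137*(-231/16)) = 1/(31647/16) = 16/31647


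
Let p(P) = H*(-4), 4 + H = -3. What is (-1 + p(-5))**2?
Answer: 729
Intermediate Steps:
H = -7 (H = -4 - 3 = -7)
p(P) = 28 (p(P) = -7*(-4) = 28)
(-1 + p(-5))**2 = (-1 + 28)**2 = 27**2 = 729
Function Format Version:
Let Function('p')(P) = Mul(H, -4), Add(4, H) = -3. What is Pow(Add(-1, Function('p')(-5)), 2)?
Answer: 729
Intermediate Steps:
H = -7 (H = Add(-4, -3) = -7)
Function('p')(P) = 28 (Function('p')(P) = Mul(-7, -4) = 28)
Pow(Add(-1, Function('p')(-5)), 2) = Pow(Add(-1, 28), 2) = Pow(27, 2) = 729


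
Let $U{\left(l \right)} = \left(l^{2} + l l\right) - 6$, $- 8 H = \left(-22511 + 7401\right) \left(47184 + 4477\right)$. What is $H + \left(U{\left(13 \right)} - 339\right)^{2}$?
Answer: $\frac{390299051}{4} \approx 9.7575 \cdot 10^{7}$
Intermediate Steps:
$H = \frac{390298855}{4}$ ($H = - \frac{\left(-22511 + 7401\right) \left(47184 + 4477\right)}{8} = - \frac{\left(-15110\right) 51661}{8} = \left(- \frac{1}{8}\right) \left(-780597710\right) = \frac{390298855}{4} \approx 9.7575 \cdot 10^{7}$)
$U{\left(l \right)} = -6 + 2 l^{2}$ ($U{\left(l \right)} = \left(l^{2} + l^{2}\right) - 6 = 2 l^{2} - 6 = -6 + 2 l^{2}$)
$H + \left(U{\left(13 \right)} - 339\right)^{2} = \frac{390298855}{4} + \left(\left(-6 + 2 \cdot 13^{2}\right) - 339\right)^{2} = \frac{390298855}{4} + \left(\left(-6 + 2 \cdot 169\right) - 339\right)^{2} = \frac{390298855}{4} + \left(\left(-6 + 338\right) - 339\right)^{2} = \frac{390298855}{4} + \left(332 - 339\right)^{2} = \frac{390298855}{4} + \left(-7\right)^{2} = \frac{390298855}{4} + 49 = \frac{390299051}{4}$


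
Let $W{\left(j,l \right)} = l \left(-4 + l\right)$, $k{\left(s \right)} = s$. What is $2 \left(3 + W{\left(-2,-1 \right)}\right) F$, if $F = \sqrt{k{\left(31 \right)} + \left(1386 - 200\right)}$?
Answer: $16 \sqrt{1217} \approx 558.17$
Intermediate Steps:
$F = \sqrt{1217}$ ($F = \sqrt{31 + \left(1386 - 200\right)} = \sqrt{31 + 1186} = \sqrt{1217} \approx 34.885$)
$2 \left(3 + W{\left(-2,-1 \right)}\right) F = 2 \left(3 - \left(-4 - 1\right)\right) \sqrt{1217} = 2 \left(3 - -5\right) \sqrt{1217} = 2 \left(3 + 5\right) \sqrt{1217} = 2 \cdot 8 \sqrt{1217} = 16 \sqrt{1217}$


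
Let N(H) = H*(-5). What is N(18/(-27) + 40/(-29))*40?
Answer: 35600/87 ≈ 409.20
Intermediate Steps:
N(H) = -5*H
N(18/(-27) + 40/(-29))*40 = -5*(18/(-27) + 40/(-29))*40 = -5*(18*(-1/27) + 40*(-1/29))*40 = -5*(-2/3 - 40/29)*40 = -5*(-178/87)*40 = (890/87)*40 = 35600/87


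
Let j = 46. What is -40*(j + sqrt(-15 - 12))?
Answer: -1840 - 120*I*sqrt(3) ≈ -1840.0 - 207.85*I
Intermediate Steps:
-40*(j + sqrt(-15 - 12)) = -40*(46 + sqrt(-15 - 12)) = -40*(46 + sqrt(-27)) = -40*(46 + 3*I*sqrt(3)) = -1840 - 120*I*sqrt(3)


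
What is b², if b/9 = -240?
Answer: 4665600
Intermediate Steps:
b = -2160 (b = 9*(-240) = -2160)
b² = (-2160)² = 4665600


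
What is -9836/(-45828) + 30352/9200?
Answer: 23147854/6587775 ≈ 3.5138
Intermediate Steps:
-9836/(-45828) + 30352/9200 = -9836*(-1/45828) + 30352*(1/9200) = 2459/11457 + 1897/575 = 23147854/6587775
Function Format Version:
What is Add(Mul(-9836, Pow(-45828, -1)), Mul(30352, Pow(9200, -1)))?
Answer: Rational(23147854, 6587775) ≈ 3.5138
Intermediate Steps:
Add(Mul(-9836, Pow(-45828, -1)), Mul(30352, Pow(9200, -1))) = Add(Mul(-9836, Rational(-1, 45828)), Mul(30352, Rational(1, 9200))) = Add(Rational(2459, 11457), Rational(1897, 575)) = Rational(23147854, 6587775)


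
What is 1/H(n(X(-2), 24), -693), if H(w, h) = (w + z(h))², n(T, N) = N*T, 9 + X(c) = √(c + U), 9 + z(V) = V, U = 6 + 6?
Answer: 23569/19458576036 + 34*√10/540516001 ≈ 1.4102e-6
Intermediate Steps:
U = 12
z(V) = -9 + V
X(c) = -9 + √(12 + c) (X(c) = -9 + √(c + 12) = -9 + √(12 + c))
H(w, h) = (-9 + h + w)² (H(w, h) = (w + (-9 + h))² = (-9 + h + w)²)
1/H(n(X(-2), 24), -693) = 1/((-9 - 693 + 24*(-9 + √(12 - 2)))²) = 1/((-9 - 693 + 24*(-9 + √10))²) = 1/((-9 - 693 + (-216 + 24*√10))²) = 1/((-918 + 24*√10)²) = (-918 + 24*√10)⁻²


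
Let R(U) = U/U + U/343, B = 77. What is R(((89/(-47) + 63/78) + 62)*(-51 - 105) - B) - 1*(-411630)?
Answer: 6635453110/16121 ≈ 4.1160e+5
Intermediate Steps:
R(U) = 1 + U/343 (R(U) = 1 + U*(1/343) = 1 + U/343)
R(((89/(-47) + 63/78) + 62)*(-51 - 105) - B) - 1*(-411630) = (1 + (((89/(-47) + 63/78) + 62)*(-51 - 105) - 1*77)/343) - 1*(-411630) = (1 + (((89*(-1/47) + 63*(1/78)) + 62)*(-156) - 77)/343) + 411630 = (1 + (((-89/47 + 21/26) + 62)*(-156) - 77)/343) + 411630 = (1 + ((-1327/1222 + 62)*(-156) - 77)/343) + 411630 = (1 + ((74437/1222)*(-156) - 77)/343) + 411630 = (1 + (-446622/47 - 77)/343) + 411630 = (1 + (1/343)*(-450241/47)) + 411630 = (1 - 450241/16121) + 411630 = -434120/16121 + 411630 = 6635453110/16121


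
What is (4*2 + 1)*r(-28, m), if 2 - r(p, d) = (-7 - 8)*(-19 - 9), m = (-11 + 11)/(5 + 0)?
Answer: -3762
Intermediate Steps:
m = 0 (m = 0/5 = 0*(⅕) = 0)
r(p, d) = -418 (r(p, d) = 2 - (-7 - 8)*(-19 - 9) = 2 - (-15)*(-28) = 2 - 1*420 = 2 - 420 = -418)
(4*2 + 1)*r(-28, m) = (4*2 + 1)*(-418) = (8 + 1)*(-418) = 9*(-418) = -3762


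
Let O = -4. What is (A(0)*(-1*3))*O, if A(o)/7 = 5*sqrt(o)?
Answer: 0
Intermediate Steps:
A(o) = 35*sqrt(o) (A(o) = 7*(5*sqrt(o)) = 35*sqrt(o))
(A(0)*(-1*3))*O = ((35*sqrt(0))*(-1*3))*(-4) = ((35*0)*(-3))*(-4) = (0*(-3))*(-4) = 0*(-4) = 0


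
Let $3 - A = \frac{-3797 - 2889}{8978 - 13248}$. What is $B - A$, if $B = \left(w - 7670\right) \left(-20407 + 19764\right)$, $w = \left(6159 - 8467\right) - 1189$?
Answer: $\frac{15330110373}{2135} \approx 7.1804 \cdot 10^{6}$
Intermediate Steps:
$A = \frac{3062}{2135}$ ($A = 3 - \frac{-3797 - 2889}{8978 - 13248} = 3 - - \frac{6686}{-4270} = 3 - \left(-6686\right) \left(- \frac{1}{4270}\right) = 3 - \frac{3343}{2135} = \frac{3062}{2135} \approx 1.4342$)
$w = -3497$ ($w = -2308 - 1189 = -3497$)
$B = 7180381$ ($B = \left(-3497 - 7670\right) \left(-20407 + 19764\right) = \left(-11167\right) \left(-643\right) = 7180381$)
$B - A = 7180381 - \frac{3062}{2135} = \frac{15330110373}{2135}$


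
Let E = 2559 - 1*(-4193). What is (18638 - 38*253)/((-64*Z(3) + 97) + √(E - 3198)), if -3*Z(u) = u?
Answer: 1452864/22367 - 9024*√3554/22367 ≈ 40.904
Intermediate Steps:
Z(u) = -u/3
E = 6752 (E = 2559 + 4193 = 6752)
(18638 - 38*253)/((-64*Z(3) + 97) + √(E - 3198)) = (18638 - 38*253)/((-(-64)*3/3 + 97) + √(6752 - 3198)) = (18638 - 9614)/((-64*(-1) + 97) + √3554) = 9024/((64 + 97) + √3554) = 9024/(161 + √3554)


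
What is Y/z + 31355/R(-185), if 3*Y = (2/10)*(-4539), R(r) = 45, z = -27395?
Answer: 858983842/1232775 ≈ 696.79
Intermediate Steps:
Y = -1513/5 (Y = ((2/10)*(-4539))/3 = ((2*(⅒))*(-4539))/3 = ((⅕)*(-4539))/3 = (⅓)*(-4539/5) = -1513/5 ≈ -302.60)
Y/z + 31355/R(-185) = -1513/5/(-27395) + 31355/45 = -1513/5*(-1/27395) + 31355*(1/45) = 1513/136975 + 6271/9 = 858983842/1232775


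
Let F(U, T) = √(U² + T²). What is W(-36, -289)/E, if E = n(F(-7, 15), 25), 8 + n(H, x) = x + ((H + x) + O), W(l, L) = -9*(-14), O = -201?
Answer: -20034/25007 - 126*√274/25007 ≈ -0.88454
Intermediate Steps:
F(U, T) = √(T² + U²)
W(l, L) = 126
n(H, x) = -209 + H + 2*x (n(H, x) = -8 + (x + ((H + x) - 201)) = -8 + (x + (-201 + H + x)) = -8 + (-201 + H + 2*x) = -209 + H + 2*x)
E = -159 + √274 (E = -209 + √(15² + (-7)²) + 2*25 = -209 + √(225 + 49) + 50 = -209 + √274 + 50 = -159 + √274 ≈ -142.45)
W(-36, -289)/E = 126/(-159 + √274)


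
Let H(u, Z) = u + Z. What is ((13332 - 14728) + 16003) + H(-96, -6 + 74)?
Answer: 14579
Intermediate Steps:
H(u, Z) = Z + u
((13332 - 14728) + 16003) + H(-96, -6 + 74) = ((13332 - 14728) + 16003) + ((-6 + 74) - 96) = (-1396 + 16003) + (68 - 96) = 14607 - 28 = 14579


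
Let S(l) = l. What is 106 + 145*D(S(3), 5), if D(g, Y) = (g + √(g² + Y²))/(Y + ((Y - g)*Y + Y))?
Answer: 511/4 + 29*√34/4 ≈ 170.02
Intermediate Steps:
D(g, Y) = (g + √(Y² + g²))/(2*Y + Y*(Y - g)) (D(g, Y) = (g + √(Y² + g²))/(Y + (Y*(Y - g) + Y)) = (g + √(Y² + g²))/(Y + (Y + Y*(Y - g))) = (g + √(Y² + g²))/(2*Y + Y*(Y - g)))
106 + 145*D(S(3), 5) = 106 + 145*((3 + √(5² + 3²))/(5*(2 + 5 - 1*3))) = 106 + 145*((3 + √(25 + 9))/(5*(2 + 5 - 3))) = 106 + 145*((⅕)*(3 + √34)/4) = 106 + 145*((⅕)*(¼)*(3 + √34)) = 106 + 145*(3/20 + √34/20) = 106 + (87/4 + 29*√34/4) = 511/4 + 29*√34/4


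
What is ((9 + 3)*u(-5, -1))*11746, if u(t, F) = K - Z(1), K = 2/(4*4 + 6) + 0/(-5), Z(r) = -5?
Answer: 7893312/11 ≈ 7.1757e+5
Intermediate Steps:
K = 1/11 (K = 2/(16 + 6) + 0*(-1/5) = 2/22 + 0 = 2*(1/22) + 0 = 1/11 + 0 = 1/11 ≈ 0.090909)
u(t, F) = 56/11 (u(t, F) = 1/11 - 1*(-5) = 1/11 + 5 = 56/11)
((9 + 3)*u(-5, -1))*11746 = ((9 + 3)*(56/11))*11746 = (12*(56/11))*11746 = (672/11)*11746 = 7893312/11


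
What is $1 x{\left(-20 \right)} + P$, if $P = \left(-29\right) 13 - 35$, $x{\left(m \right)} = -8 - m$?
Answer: $-400$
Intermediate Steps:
$P = -412$ ($P = -377 - 35 = -412$)
$1 x{\left(-20 \right)} + P = 1 \left(-8 - -20\right) - 412 = 1 \left(-8 + 20\right) - 412 = 1 \cdot 12 - 412 = 12 - 412 = -400$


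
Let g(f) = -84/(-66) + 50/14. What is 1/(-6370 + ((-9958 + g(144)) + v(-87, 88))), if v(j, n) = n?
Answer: -77/1250107 ≈ -6.1595e-5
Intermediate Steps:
g(f) = 373/77 (g(f) = -84*(-1/66) + 50*(1/14) = 14/11 + 25/7 = 373/77)
1/(-6370 + ((-9958 + g(144)) + v(-87, 88))) = 1/(-6370 + ((-9958 + 373/77) + 88)) = 1/(-6370 + (-766393/77 + 88)) = 1/(-6370 - 759617/77) = 1/(-1250107/77) = -77/1250107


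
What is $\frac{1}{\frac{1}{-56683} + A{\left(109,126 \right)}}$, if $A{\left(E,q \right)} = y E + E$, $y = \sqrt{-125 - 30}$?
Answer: $\frac{350212854618}{5955020331405311} - \frac{350212911301 i \sqrt{155}}{5955020331405311} \approx 5.881 \cdot 10^{-5} - 0.00073218 i$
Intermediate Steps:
$y = i \sqrt{155}$ ($y = \sqrt{-155} = i \sqrt{155} \approx 12.45 i$)
$A{\left(E,q \right)} = E + i E \sqrt{155}$ ($A{\left(E,q \right)} = i \sqrt{155} E + E = i E \sqrt{155} + E = E + i E \sqrt{155}$)
$\frac{1}{\frac{1}{-56683} + A{\left(109,126 \right)}} = \frac{1}{\frac{1}{-56683} + 109 \left(1 + i \sqrt{155}\right)} = \frac{1}{- \frac{1}{56683} + \left(109 + 109 i \sqrt{155}\right)} = \frac{1}{\frac{6178446}{56683} + 109 i \sqrt{155}}$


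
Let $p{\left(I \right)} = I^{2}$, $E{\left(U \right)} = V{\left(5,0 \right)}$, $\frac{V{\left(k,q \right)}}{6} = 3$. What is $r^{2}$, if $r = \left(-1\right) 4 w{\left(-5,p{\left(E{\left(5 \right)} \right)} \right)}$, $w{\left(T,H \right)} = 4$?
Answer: $256$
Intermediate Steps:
$V{\left(k,q \right)} = 18$ ($V{\left(k,q \right)} = 6 \cdot 3 = 18$)
$E{\left(U \right)} = 18$
$r = -16$ ($r = \left(-1\right) 4 \cdot 4 = \left(-4\right) 4 = -16$)
$r^{2} = \left(-16\right)^{2} = 256$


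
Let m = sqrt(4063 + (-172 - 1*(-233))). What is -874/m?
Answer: -437*sqrt(1031)/1031 ≈ -13.610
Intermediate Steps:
m = 2*sqrt(1031) (m = sqrt(4063 + (-172 + 233)) = sqrt(4063 + 61) = sqrt(4124) = 2*sqrt(1031) ≈ 64.218)
-874/m = -874*sqrt(1031)/2062 = -437*sqrt(1031)/1031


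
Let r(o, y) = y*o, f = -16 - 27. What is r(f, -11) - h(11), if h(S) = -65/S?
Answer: 5268/11 ≈ 478.91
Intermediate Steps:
f = -43
r(o, y) = o*y
r(f, -11) - h(11) = -43*(-11) - (-65)/11 = 473 - (-65)/11 = 473 - 1*(-65/11) = 473 + 65/11 = 5268/11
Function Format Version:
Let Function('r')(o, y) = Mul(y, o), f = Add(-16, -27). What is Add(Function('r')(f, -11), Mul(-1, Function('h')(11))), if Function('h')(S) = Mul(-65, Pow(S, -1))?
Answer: Rational(5268, 11) ≈ 478.91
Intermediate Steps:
f = -43
Function('r')(o, y) = Mul(o, y)
Add(Function('r')(f, -11), Mul(-1, Function('h')(11))) = Add(Mul(-43, -11), Mul(-1, Mul(-65, Pow(11, -1)))) = Add(473, Mul(-1, Mul(-65, Rational(1, 11)))) = Add(473, Mul(-1, Rational(-65, 11))) = Add(473, Rational(65, 11)) = Rational(5268, 11)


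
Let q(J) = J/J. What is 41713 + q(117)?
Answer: 41714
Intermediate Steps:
q(J) = 1
41713 + q(117) = 41713 + 1 = 41714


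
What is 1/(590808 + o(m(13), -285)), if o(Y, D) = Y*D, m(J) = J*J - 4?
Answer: 1/543783 ≈ 1.8390e-6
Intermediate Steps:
m(J) = -4 + J**2 (m(J) = J**2 - 4 = -4 + J**2)
o(Y, D) = D*Y
1/(590808 + o(m(13), -285)) = 1/(590808 - 285*(-4 + 13**2)) = 1/(590808 - 285*(-4 + 169)) = 1/(590808 - 285*165) = 1/(590808 - 47025) = 1/543783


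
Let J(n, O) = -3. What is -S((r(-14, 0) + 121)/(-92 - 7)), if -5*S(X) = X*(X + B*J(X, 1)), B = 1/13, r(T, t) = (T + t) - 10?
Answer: 151126/637065 ≈ 0.23722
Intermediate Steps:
r(T, t) = -10 + T + t
B = 1/13 ≈ 0.076923
S(X) = -X*(-3/13 + X)/5 (S(X) = -X*(X + (1/13)*(-3))/5 = -X*(X - 3/13)/5 = -X*(-3/13 + X)/5)
-S((r(-14, 0) + 121)/(-92 - 7)) = -((-10 - 14 + 0) + 121)/(-92 - 7)*(3 - 13*((-10 - 14 + 0) + 121)/(-92 - 7))/65 = -(-24 + 121)/(-99)*(3 - 13*(-24 + 121)/(-99))/65 = -97*(-1/99)*(3 - 1261*(-1)/99)/65 = -(-97)*(3 - 13*(-97/99))/(65*99) = -(-97)*(3 + 1261/99)/(65*99) = -(-97)*1558/(65*99*99) = -1*(-151126/637065) = 151126/637065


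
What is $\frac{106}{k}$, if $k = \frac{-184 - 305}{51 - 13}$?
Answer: $- \frac{4028}{489} \approx -8.2372$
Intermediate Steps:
$k = - \frac{489}{38}$ ($k = - \frac{489}{51 - 13} = - \frac{489}{38} \approx -12.868$)
$\frac{106}{k} = \frac{106}{- \frac{489}{38}} = 106 \left(- \frac{38}{489}\right) = - \frac{4028}{489}$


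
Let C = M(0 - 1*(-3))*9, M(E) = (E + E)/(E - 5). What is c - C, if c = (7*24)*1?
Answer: 195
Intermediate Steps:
M(E) = 2*E/(-5 + E) (M(E) = (2*E)/(-5 + E) = 2*E/(-5 + E))
C = -27 (C = (2*(0 - 1*(-3))/(-5 + (0 - 1*(-3))))*9 = (2*(0 + 3)/(-5 + (0 + 3)))*9 = (2*3/(-5 + 3))*9 = (2*3/(-2))*9 = (2*3*(-½))*9 = -3*9 = -27)
c = 168 (c = 168*1 = 168)
c - C = 168 - 1*(-27) = 168 + 27 = 195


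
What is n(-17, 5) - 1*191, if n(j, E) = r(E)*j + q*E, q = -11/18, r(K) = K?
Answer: -5023/18 ≈ -279.06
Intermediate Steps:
q = -11/18 (q = -11*1/18 = -11/18 ≈ -0.61111)
n(j, E) = -11*E/18 + E*j (n(j, E) = E*j - 11*E/18 = -11*E/18 + E*j)
n(-17, 5) - 1*191 = (1/18)*5*(-11 + 18*(-17)) - 1*191 = (1/18)*5*(-11 - 306) - 191 = (1/18)*5*(-317) - 191 = -1585/18 - 191 = -5023/18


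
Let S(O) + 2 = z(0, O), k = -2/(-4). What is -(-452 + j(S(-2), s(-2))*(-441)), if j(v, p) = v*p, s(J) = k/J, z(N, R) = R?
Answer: 893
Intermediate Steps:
k = ½ (k = -2*(-¼) = ½ ≈ 0.50000)
s(J) = 1/(2*J)
S(O) = -2 + O
j(v, p) = p*v
-(-452 + j(S(-2), s(-2))*(-441)) = -(-452 + (((½)/(-2))*(-2 - 2))*(-441)) = -(-452 + (((½)*(-½))*(-4))*(-441)) = -(-452 - ¼*(-4)*(-441)) = -(-452 + 1*(-441)) = -(-452 - 441) = -1*(-893) = 893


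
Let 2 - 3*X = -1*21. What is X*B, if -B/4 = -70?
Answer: 6440/3 ≈ 2146.7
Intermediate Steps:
B = 280 (B = -4*(-70) = 280)
X = 23/3 (X = ⅔ - (-1)*21/3 = ⅔ - ⅓*(-21) = ⅔ + 7 = 23/3 ≈ 7.6667)
X*B = (23/3)*280 = 6440/3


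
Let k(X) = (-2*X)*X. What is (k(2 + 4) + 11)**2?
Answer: 3721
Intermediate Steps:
k(X) = -2*X**2
(k(2 + 4) + 11)**2 = (-2*(2 + 4)**2 + 11)**2 = (-2*6**2 + 11)**2 = (-2*36 + 11)**2 = (-72 + 11)**2 = (-61)**2 = 3721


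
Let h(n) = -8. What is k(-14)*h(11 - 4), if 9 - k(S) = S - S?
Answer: -72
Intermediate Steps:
k(S) = 9 (k(S) = 9 - (S - S) = 9 - 1*0 = 9 + 0 = 9)
k(-14)*h(11 - 4) = 9*(-8) = -72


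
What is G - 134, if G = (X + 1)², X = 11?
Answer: 10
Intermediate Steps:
G = 144 (G = (11 + 1)² = 12² = 144)
G - 134 = 144 - 134 = 10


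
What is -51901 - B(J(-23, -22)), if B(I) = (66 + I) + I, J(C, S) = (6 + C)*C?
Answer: -52749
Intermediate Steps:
J(C, S) = C*(6 + C)
B(I) = 66 + 2*I
-51901 - B(J(-23, -22)) = -51901 - (66 + 2*(-23*(6 - 23))) = -51901 - (66 + 2*(-23*(-17))) = -51901 - (66 + 2*391) = -51901 - (66 + 782) = -51901 - 1*848 = -51901 - 848 = -52749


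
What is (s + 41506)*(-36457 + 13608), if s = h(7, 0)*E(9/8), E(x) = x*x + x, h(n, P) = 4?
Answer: -15177425401/16 ≈ -9.4859e+8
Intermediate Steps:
E(x) = x + x² (E(x) = x² + x = x + x²)
s = 153/16 (s = 4*((9/8)*(1 + 9/8)) = 4*((9*(⅛))*(1 + 9*(⅛))) = 4*(9*(1 + 9/8)/8) = 4*((9/8)*(17/8)) = 4*(153/64) = 153/16 ≈ 9.5625)
(s + 41506)*(-36457 + 13608) = (153/16 + 41506)*(-36457 + 13608) = (664249/16)*(-22849) = -15177425401/16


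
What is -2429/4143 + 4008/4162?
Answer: 3247823/8621583 ≈ 0.37671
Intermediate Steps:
-2429/4143 + 4008/4162 = -2429*1/4143 + 4008*(1/4162) = -2429/4143 + 2004/2081 = 3247823/8621583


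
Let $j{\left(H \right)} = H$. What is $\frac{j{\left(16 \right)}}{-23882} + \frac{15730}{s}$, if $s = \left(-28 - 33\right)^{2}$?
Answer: $\frac{187802162}{44432461} \approx 4.2267$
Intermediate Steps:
$s = 3721$ ($s = \left(-61\right)^{2} = 3721$)
$\frac{j{\left(16 \right)}}{-23882} + \frac{15730}{s} = \frac{16}{-23882} + \frac{15730}{3721} = 16 \left(- \frac{1}{23882}\right) + 15730 \cdot \frac{1}{3721} = - \frac{8}{11941} + \frac{15730}{3721} = \frac{187802162}{44432461}$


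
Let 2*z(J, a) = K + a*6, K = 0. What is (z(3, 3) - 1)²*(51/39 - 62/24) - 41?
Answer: -4783/39 ≈ -122.64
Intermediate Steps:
z(J, a) = 3*a (z(J, a) = (0 + a*6)/2 = (0 + 6*a)/2 = (6*a)/2 = 3*a)
(z(3, 3) - 1)²*(51/39 - 62/24) - 41 = (3*3 - 1)²*(51/39 - 62/24) - 41 = (9 - 1)²*(51*(1/39) - 62*1/24) - 41 = 8²*(17/13 - 31/12) - 41 = 64*(-199/156) - 41 = -3184/39 - 41 = -4783/39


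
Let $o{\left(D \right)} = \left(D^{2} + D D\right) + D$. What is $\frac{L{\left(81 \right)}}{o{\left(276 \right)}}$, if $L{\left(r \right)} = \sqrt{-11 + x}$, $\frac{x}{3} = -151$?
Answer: $\frac{i \sqrt{29}}{38157} \approx 0.00014113 i$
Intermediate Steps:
$x = -453$ ($x = 3 \left(-151\right) = -453$)
$L{\left(r \right)} = 4 i \sqrt{29}$ ($L{\left(r \right)} = \sqrt{-11 - 453} = \sqrt{-464} = 4 i \sqrt{29}$)
$o{\left(D \right)} = D + 2 D^{2}$ ($o{\left(D \right)} = \left(D^{2} + D^{2}\right) + D = 2 D^{2} + D = D + 2 D^{2}$)
$\frac{L{\left(81 \right)}}{o{\left(276 \right)}} = \frac{4 i \sqrt{29}}{276 \left(1 + 2 \cdot 276\right)} = \frac{4 i \sqrt{29}}{276 \left(1 + 552\right)} = \frac{4 i \sqrt{29}}{276 \cdot 553} = \frac{4 i \sqrt{29}}{152628} = 4 i \sqrt{29} \cdot \frac{1}{152628} = \frac{i \sqrt{29}}{38157}$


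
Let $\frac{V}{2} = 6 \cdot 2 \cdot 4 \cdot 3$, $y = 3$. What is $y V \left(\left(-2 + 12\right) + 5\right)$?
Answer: $12960$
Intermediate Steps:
$V = 288$ ($V = 2 \cdot 6 \cdot 2 \cdot 4 \cdot 3 = 2 \cdot 6 \cdot 8 \cdot 3 = 2 \cdot 6 \cdot 24 = 2 \cdot 144 = 288$)
$y V \left(\left(-2 + 12\right) + 5\right) = 3 \cdot 288 \left(\left(-2 + 12\right) + 5\right) = 864 \left(10 + 5\right) = 864 \cdot 15 = 12960$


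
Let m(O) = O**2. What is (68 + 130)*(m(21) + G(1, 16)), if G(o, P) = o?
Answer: 87516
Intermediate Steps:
(68 + 130)*(m(21) + G(1, 16)) = (68 + 130)*(21**2 + 1) = 198*(441 + 1) = 198*442 = 87516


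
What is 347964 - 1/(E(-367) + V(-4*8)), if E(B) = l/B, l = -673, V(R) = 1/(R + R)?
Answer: 14859779132/42705 ≈ 3.4796e+5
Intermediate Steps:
V(R) = 1/(2*R)
E(B) = -673/B
347964 - 1/(E(-367) + V(-4*8)) = 347964 - 1/(-673/(-367) + 1/(2*((-4*8)))) = 347964 - 1/(-673*(-1/367) + (½)/(-32)) = 347964 - 1/(673/367 + (½)*(-1/32)) = 347964 - 1/(673/367 - 1/64) = 347964 - 1/42705/23488 = 347964 - 1*23488/42705 = 347964 - 23488/42705 = 14859779132/42705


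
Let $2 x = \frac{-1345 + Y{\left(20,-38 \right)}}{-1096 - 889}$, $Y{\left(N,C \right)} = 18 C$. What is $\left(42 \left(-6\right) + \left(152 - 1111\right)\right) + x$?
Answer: $- \frac{4805641}{3970} \approx -1210.5$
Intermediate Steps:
$x = \frac{2029}{3970}$ ($x = \frac{\left(-1345 + 18 \left(-38\right)\right) \frac{1}{-1096 - 889}}{2} = \frac{\left(-1345 - 684\right) \frac{1}{-1985}}{2} = \frac{\left(-2029\right) \left(- \frac{1}{1985}\right)}{2} = \frac{1}{2} \cdot \frac{2029}{1985} = \frac{2029}{3970} \approx 0.51108$)
$\left(42 \left(-6\right) + \left(152 - 1111\right)\right) + x = \left(42 \left(-6\right) + \left(152 - 1111\right)\right) + \frac{2029}{3970} = \left(-252 - 959\right) + \frac{2029}{3970} = -1211 + \frac{2029}{3970} = - \frac{4805641}{3970}$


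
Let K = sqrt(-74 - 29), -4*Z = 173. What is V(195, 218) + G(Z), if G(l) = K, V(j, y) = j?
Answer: 195 + I*sqrt(103) ≈ 195.0 + 10.149*I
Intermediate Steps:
Z = -173/4 (Z = -1/4*173 = -173/4 ≈ -43.250)
K = I*sqrt(103) (K = sqrt(-103) = I*sqrt(103) ≈ 10.149*I)
G(l) = I*sqrt(103)
V(195, 218) + G(Z) = 195 + I*sqrt(103)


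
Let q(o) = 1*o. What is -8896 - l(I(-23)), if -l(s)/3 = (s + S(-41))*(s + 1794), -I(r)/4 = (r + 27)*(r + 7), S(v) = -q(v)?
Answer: 1817654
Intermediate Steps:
q(o) = o
S(v) = -v
I(r) = -4*(7 + r)*(27 + r) (I(r) = -4*(r + 27)*(r + 7) = -4*(27 + r)*(7 + r) = -4*(7 + r)*(27 + r))
l(s) = -3*(41 + s)*(1794 + s) (l(s) = -3*(s - 1*(-41))*(s + 1794) = -3*(s + 41)*(1794 + s) = -3*(41 + s)*(1794 + s))
-8896 - l(I(-23)) = -8896 - (-220662 - 5505*(-756 - 136*(-23) - 4*(-23)**2) - 3*(-756 - 136*(-23) - 4*(-23)**2)**2) = -8896 - (-220662 - 5505*(-756 + 3128 - 4*529) - 3*(-756 + 3128 - 4*529)**2) = -8896 - (-220662 - 5505*(-756 + 3128 - 2116) - 3*(-756 + 3128 - 2116)**2) = -8896 - (-220662 - 5505*256 - 3*256**2) = -8896 - (-220662 - 1409280 - 3*65536) = -8896 - (-220662 - 1409280 - 196608) = -8896 - 1*(-1826550) = -8896 + 1826550 = 1817654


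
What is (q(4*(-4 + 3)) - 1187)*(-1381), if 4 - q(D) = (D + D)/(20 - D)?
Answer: 4899788/3 ≈ 1.6333e+6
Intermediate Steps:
q(D) = 4 - 2*D/(20 - D) (q(D) = 4 - (D + D)/(20 - D) = 4 - 2*D/(20 - D))
(q(4*(-4 + 3)) - 1187)*(-1381) = (2*(-40 + 3*(4*(-4 + 3)))/(-20 + 4*(-4 + 3)) - 1187)*(-1381) = (2*(-40 + 3*(4*(-1)))/(-20 + 4*(-1)) - 1187)*(-1381) = (2*(-40 + 3*(-4))/(-20 - 4) - 1187)*(-1381) = (2*(-40 - 12)/(-24) - 1187)*(-1381) = (2*(-1/24)*(-52) - 1187)*(-1381) = (13/3 - 1187)*(-1381) = -3548/3*(-1381) = 4899788/3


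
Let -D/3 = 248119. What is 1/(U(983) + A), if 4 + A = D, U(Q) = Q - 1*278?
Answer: -1/743656 ≈ -1.3447e-6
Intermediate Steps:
U(Q) = -278 + Q (U(Q) = Q - 278 = -278 + Q)
D = -744357 (D = -3*248119 = -744357)
A = -744361 (A = -4 - 744357 = -744361)
1/(U(983) + A) = 1/((-278 + 983) - 744361) = 1/(705 - 744361) = 1/(-743656) = -1/743656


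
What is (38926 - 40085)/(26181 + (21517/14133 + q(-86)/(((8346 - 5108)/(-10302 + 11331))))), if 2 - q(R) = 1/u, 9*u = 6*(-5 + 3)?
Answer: -11166087576/252257201953 ≈ -0.044265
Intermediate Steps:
u = -4/3 (u = (6*(-5 + 3))/9 = (6*(-2))/9 = (⅑)*(-12) = -4/3 ≈ -1.3333)
q(R) = 11/4 (q(R) = 2 - 1/(-4/3) = 2 - 1*(-¾) = 2 + ¾ = 11/4)
(38926 - 40085)/(26181 + (21517/14133 + q(-86)/(((8346 - 5108)/(-10302 + 11331))))) = (38926 - 40085)/(26181 + (21517/14133 + 11/(4*(((8346 - 5108)/(-10302 + 11331)))))) = -1159/(26181 + (21517*(1/14133) + 11/(4*((3238/1029))))) = -1159/(26181 + (21517/14133 + 11/(4*((3238*(1/1029)))))) = -1159/(26181 + (21517/14133 + 11/(4*(3238/1029)))) = -1159/(26181 + (21517/14133 + (11/4)*(1029/3238))) = -1159/(26181 + (21517/14133 + 11319/12952)) = -1159/(26181 + 438659611/183050616) = -1159/4792886837107/183050616 = -1159*183050616/4792886837107 = -11166087576/252257201953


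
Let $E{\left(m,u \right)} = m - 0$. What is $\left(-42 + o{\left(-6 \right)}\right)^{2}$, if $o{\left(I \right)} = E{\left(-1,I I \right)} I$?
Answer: $1296$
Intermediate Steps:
$E{\left(m,u \right)} = m$ ($E{\left(m,u \right)} = m + 0 = m$)
$o{\left(I \right)} = - I$
$\left(-42 + o{\left(-6 \right)}\right)^{2} = \left(-42 - -6\right)^{2} = \left(-42 + 6\right)^{2} = \left(-36\right)^{2} = 1296$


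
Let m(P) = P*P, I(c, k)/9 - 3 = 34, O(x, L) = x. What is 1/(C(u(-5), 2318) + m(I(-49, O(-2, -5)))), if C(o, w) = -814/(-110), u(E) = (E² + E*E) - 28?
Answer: 5/554482 ≈ 9.0174e-6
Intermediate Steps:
u(E) = -28 + 2*E² (u(E) = (E² + E²) - 28 = 2*E² - 28 = -28 + 2*E²)
I(c, k) = 333 (I(c, k) = 27 + 9*34 = 27 + 306 = 333)
C(o, w) = 37/5 (C(o, w) = -814*(-1/110) = 37/5)
m(P) = P²
1/(C(u(-5), 2318) + m(I(-49, O(-2, -5)))) = 1/(37/5 + 333²) = 1/(37/5 + 110889) = 1/(554482/5) = 5/554482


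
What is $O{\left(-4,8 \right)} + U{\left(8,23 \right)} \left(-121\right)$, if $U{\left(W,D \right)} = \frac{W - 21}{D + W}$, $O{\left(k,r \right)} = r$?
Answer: $\frac{1821}{31} \approx 58.742$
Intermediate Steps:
$U{\left(W,D \right)} = \frac{-21 + W}{D + W}$
$O{\left(-4,8 \right)} + U{\left(8,23 \right)} \left(-121\right) = 8 + \frac{-21 + 8}{23 + 8} \left(-121\right) = 8 + \frac{1}{31} \left(-13\right) \left(-121\right) = 8 - - \frac{1573}{31} = 8 + \frac{1573}{31} = \frac{1821}{31}$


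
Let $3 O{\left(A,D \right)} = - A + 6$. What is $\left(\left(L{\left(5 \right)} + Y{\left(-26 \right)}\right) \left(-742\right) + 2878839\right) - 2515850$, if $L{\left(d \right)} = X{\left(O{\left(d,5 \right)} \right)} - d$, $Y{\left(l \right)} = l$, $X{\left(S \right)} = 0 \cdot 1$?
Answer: $385991$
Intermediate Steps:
$O{\left(A,D \right)} = 2 - \frac{A}{3}$ ($O{\left(A,D \right)} = \frac{- A + 6}{3} = \frac{6 - A}{3} = 2 - \frac{A}{3}$)
$X{\left(S \right)} = 0$
$L{\left(d \right)} = - d$ ($L{\left(d \right)} = 0 - d = - d$)
$\left(\left(L{\left(5 \right)} + Y{\left(-26 \right)}\right) \left(-742\right) + 2878839\right) - 2515850 = \left(\left(\left(-1\right) 5 - 26\right) \left(-742\right) + 2878839\right) - 2515850 = \left(\left(-5 - 26\right) \left(-742\right) + 2878839\right) - 2515850 = \left(\left(-31\right) \left(-742\right) + 2878839\right) - 2515850 = \left(23002 + 2878839\right) - 2515850 = 2901841 - 2515850 = 385991$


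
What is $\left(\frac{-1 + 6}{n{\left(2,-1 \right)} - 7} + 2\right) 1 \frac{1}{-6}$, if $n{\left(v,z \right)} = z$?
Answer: $- \frac{11}{48} \approx -0.22917$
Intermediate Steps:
$\left(\frac{-1 + 6}{n{\left(2,-1 \right)} - 7} + 2\right) 1 \frac{1}{-6} = \left(\frac{-1 + 6}{-1 - 7} + 2\right) 1 \frac{1}{-6} = \left(\frac{5}{-8} + 2\right) 1 \left(- \frac{1}{6}\right) = \left(5 \left(- \frac{1}{8}\right) + 2\right) \left(- \frac{1}{6}\right) = \left(- \frac{5}{8} + 2\right) \left(- \frac{1}{6}\right) = \frac{11}{8} \left(- \frac{1}{6}\right) = - \frac{11}{48}$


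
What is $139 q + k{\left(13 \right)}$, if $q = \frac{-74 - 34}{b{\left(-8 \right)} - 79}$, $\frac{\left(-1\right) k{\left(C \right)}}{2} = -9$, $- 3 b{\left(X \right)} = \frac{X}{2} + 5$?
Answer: $\frac{24660}{119} \approx 207.23$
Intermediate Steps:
$b{\left(X \right)} = - \frac{5}{3} - \frac{X}{6}$ ($b{\left(X \right)} = - \frac{\frac{X}{2} + 5}{3} = - \frac{5 + \frac{X}{2}}{3} = - \frac{5}{3} - \frac{X}{6}$)
$k{\left(C \right)} = 18$ ($k{\left(C \right)} = \left(-2\right) \left(-9\right) = 18$)
$q = \frac{162}{119}$ ($q = \frac{-74 - 34}{\left(- \frac{5}{3} - - \frac{4}{3}\right) - 79} = - \frac{108}{\left(- \frac{5}{3} + \frac{4}{3}\right) - 79} = - \frac{108}{- \frac{1}{3} - 79} = - \frac{108}{- \frac{238}{3}} = \left(-108\right) \left(- \frac{3}{238}\right) = \frac{162}{119} \approx 1.3613$)
$139 q + k{\left(13 \right)} = 139 \cdot \frac{162}{119} + 18 = \frac{22518}{119} + 18 = \frac{24660}{119}$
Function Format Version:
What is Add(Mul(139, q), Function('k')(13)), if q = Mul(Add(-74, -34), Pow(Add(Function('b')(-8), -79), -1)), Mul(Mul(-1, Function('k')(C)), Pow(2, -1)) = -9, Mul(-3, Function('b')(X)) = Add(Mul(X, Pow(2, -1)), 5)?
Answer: Rational(24660, 119) ≈ 207.23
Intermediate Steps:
Function('b')(X) = Add(Rational(-5, 3), Mul(Rational(-1, 6), X)) (Function('b')(X) = Mul(Rational(-1, 3), Add(Mul(X, Pow(2, -1)), 5)) = Mul(Rational(-1, 3), Add(Mul(X, Rational(1, 2)), 5)) = Mul(Rational(-1, 3), Add(Mul(Rational(1, 2), X), 5)) = Mul(Rational(-1, 3), Add(5, Mul(Rational(1, 2), X))) = Add(Rational(-5, 3), Mul(Rational(-1, 6), X)))
Function('k')(C) = 18 (Function('k')(C) = Mul(-2, -9) = 18)
q = Rational(162, 119) (q = Mul(Add(-74, -34), Pow(Add(Add(Rational(-5, 3), Mul(Rational(-1, 6), -8)), -79), -1)) = Mul(-108, Pow(Add(Add(Rational(-5, 3), Rational(4, 3)), -79), -1)) = Mul(-108, Pow(Add(Rational(-1, 3), -79), -1)) = Mul(-108, Pow(Rational(-238, 3), -1)) = Mul(-108, Rational(-3, 238)) = Rational(162, 119) ≈ 1.3613)
Add(Mul(139, q), Function('k')(13)) = Add(Mul(139, Rational(162, 119)), 18) = Add(Rational(22518, 119), 18) = Rational(24660, 119)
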